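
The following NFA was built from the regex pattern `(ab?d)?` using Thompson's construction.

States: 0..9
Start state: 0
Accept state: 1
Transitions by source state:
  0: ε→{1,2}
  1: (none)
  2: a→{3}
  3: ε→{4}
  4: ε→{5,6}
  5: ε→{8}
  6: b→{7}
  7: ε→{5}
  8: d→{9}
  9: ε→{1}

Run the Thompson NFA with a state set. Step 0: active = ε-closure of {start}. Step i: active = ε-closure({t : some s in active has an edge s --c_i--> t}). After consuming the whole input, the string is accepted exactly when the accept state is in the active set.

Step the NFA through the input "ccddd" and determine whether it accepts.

start: ε-closure({0}) = {0,1,2}
'c' @ 1: {}  — state set empty
rest 'cddd' ignored (set empty)
end set {} — state 1 not in

Answer: REJECT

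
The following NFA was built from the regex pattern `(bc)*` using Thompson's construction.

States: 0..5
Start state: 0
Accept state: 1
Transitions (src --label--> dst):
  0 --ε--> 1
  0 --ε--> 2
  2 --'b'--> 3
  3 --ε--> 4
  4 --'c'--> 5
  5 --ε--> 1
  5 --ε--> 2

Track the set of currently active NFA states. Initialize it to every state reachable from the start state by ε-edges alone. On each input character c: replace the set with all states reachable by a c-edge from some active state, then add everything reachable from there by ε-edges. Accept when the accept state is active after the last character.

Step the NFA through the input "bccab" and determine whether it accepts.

Answer: REJECT

Steps:
start: ε-closure({0}) = {0,1,2}
'b' @ 1: {3,4}
'c' @ 2: {1,2,5}  ✓accept
'c' @ 3: {}  — state set empty
rest 'ab' ignored (set empty)
end set {} — state 1 not in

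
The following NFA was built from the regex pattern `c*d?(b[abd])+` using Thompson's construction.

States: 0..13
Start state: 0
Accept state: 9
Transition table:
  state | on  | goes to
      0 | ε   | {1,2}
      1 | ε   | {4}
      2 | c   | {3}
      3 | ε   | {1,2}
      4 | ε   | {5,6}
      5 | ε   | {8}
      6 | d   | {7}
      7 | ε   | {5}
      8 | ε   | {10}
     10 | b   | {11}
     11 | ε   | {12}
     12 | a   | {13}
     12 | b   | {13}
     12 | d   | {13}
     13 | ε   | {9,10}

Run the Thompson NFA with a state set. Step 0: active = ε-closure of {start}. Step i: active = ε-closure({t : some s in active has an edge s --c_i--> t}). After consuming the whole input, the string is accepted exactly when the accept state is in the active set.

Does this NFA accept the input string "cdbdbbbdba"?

start: ε-closure({0}) = {0,1,2,4,5,6,8,10}
'c' @ 1: {1,2,3,4,5,6,8,10}
'd' @ 2: {5,7,8,10}
'b' @ 3: {11,12}
'd' @ 4: {9,10,13}  (accept∈set)
'b' @ 5: {11,12}
'b' @ 6: {9,10,13}  (accept∈set)
'b' @ 7: {11,12}
'd' @ 8: {9,10,13}  (accept∈set)
'b' @ 9: {11,12}
'a' @ 10: {9,10,13}  (accept∈set)
after full input: {9,10,13}  (accept=9 in)

Answer: ACCEPT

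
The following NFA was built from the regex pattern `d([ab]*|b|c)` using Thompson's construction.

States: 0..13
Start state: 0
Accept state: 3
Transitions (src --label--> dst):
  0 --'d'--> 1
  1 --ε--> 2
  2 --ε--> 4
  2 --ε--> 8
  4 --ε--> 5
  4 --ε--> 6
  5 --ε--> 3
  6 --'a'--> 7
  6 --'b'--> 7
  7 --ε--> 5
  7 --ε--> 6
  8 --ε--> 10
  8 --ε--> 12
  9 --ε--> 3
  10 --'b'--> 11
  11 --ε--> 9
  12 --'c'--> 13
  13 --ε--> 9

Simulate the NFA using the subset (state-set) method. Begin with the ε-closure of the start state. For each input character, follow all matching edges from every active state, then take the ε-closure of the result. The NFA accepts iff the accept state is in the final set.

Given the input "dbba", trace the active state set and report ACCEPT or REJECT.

initial (ε-close {0}): {0}
'd' @ 1: {1,2,3,4,5,6,8,10,12}  ✓accept
'b' @ 2: {3,5,6,7,9,11}  ✓accept
'b' @ 3: {3,5,6,7}  ✓accept
'a' @ 4: {3,5,6,7}  ✓accept
final: {3,5,6,7}; accept 3 in set

Answer: ACCEPT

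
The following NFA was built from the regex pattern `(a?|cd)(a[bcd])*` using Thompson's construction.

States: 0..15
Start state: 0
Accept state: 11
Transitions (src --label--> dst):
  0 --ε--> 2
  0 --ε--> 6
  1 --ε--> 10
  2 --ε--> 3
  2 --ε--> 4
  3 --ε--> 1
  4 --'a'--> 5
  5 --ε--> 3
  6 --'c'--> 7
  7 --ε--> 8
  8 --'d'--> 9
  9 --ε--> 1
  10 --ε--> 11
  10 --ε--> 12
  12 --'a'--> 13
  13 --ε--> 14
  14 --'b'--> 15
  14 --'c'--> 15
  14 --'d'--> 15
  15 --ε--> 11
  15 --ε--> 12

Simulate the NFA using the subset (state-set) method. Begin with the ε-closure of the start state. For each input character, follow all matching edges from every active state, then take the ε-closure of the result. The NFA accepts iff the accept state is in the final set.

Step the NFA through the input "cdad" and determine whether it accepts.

S₀ = ε-closure({0}) = {0,1,2,3,4,6,10,11,12}
'c' @ 1: {7,8}
'd' @ 2: {1,9,10,11,12}  ✓accept
'a' @ 3: {13,14}
'd' @ 4: {11,12,15}  ✓accept
end set {11,12,15} — state 11 in

Answer: ACCEPT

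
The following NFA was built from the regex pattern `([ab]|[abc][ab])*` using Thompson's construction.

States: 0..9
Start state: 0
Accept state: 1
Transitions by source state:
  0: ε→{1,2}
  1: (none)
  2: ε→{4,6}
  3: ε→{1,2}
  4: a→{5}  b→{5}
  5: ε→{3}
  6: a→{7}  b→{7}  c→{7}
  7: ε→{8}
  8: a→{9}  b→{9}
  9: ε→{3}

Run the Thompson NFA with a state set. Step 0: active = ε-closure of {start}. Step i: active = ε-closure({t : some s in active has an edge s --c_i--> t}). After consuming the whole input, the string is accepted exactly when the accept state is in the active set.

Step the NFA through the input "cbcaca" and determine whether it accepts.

initial (ε-close {0}): {0,1,2,4,6}
'c' @ 1: {7,8}
'b' @ 2: {1,2,3,4,6,9}  (accept∈set)
'c' @ 3: {7,8}
'a' @ 4: {1,2,3,4,6,9}  (accept∈set)
'c' @ 5: {7,8}
'a' @ 6: {1,2,3,4,6,9}  (accept∈set)
after full input: {1,2,3,4,6,9}  (accept=1 in)

Answer: ACCEPT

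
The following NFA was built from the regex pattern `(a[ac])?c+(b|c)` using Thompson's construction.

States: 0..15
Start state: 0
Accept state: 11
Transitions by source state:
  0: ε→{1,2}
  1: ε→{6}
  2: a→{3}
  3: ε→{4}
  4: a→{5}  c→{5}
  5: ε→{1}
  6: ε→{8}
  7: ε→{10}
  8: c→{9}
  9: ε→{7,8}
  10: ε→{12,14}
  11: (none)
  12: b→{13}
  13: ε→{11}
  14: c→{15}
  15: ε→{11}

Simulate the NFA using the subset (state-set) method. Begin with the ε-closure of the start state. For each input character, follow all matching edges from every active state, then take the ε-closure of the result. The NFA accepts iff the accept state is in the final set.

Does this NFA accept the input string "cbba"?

Answer: REJECT

Steps:
S₀ = ε-closure({0}) = {0,1,2,6,8}
'c' @ 1: {7,8,9,10,12,14}
'b' @ 2: {11,13}  ✓accept
'b' @ 3: {}  — no active states
rest 'a' ignored (set empty)
final: {}; accept 11 not in set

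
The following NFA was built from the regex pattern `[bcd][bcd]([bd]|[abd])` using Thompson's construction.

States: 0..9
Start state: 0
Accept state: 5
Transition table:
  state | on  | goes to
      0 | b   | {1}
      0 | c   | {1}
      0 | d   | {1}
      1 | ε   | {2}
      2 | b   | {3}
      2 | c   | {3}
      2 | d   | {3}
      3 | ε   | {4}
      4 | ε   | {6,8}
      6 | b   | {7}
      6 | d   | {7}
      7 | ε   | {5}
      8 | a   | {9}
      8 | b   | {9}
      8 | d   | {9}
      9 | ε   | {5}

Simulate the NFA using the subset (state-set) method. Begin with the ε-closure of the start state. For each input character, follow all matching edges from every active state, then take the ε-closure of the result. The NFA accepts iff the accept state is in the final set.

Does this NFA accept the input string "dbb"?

start: ε-closure({0}) = {0}
'd' @ 1: {1,2}
'b' @ 2: {3,4,6,8}
'b' @ 3: {5,7,9}  ✓accept
end set {5,7,9} — state 5 in

Answer: ACCEPT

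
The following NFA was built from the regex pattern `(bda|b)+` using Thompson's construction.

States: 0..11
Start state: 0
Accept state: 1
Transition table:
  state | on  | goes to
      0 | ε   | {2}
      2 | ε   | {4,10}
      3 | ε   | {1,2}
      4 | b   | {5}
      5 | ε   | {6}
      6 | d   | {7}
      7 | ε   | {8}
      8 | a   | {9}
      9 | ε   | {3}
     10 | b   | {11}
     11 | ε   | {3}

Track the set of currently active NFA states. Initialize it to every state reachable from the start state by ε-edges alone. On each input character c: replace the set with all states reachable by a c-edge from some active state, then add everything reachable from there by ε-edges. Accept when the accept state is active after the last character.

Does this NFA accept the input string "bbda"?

S₀ = ε-closure({0}) = {0,2,4,10}
'b' @ 1: {1,2,3,4,5,6,10,11}  [accepting]
'b' @ 2: {1,2,3,4,5,6,10,11}  [accepting]
'd' @ 3: {7,8}
'a' @ 4: {1,2,3,4,9,10}  [accepting]
end set {1,2,3,4,9,10} — state 1 in

Answer: ACCEPT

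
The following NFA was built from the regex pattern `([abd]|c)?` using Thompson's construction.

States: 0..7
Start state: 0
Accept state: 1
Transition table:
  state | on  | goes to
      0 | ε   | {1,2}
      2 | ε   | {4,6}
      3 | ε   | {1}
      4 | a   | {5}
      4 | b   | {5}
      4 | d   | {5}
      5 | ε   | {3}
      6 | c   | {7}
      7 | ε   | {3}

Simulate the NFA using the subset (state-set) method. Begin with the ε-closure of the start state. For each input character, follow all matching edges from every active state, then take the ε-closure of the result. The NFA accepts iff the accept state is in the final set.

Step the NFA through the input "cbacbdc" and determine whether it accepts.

Answer: REJECT

Derivation:
start: ε-closure({0}) = {0,1,2,4,6}
'c' @ 1: {1,3,7}  ✓accept
'b' @ 2: {}  — dead — no transitions
rest 'acbdc' ignored (set empty)
final: {}; accept 1 not in set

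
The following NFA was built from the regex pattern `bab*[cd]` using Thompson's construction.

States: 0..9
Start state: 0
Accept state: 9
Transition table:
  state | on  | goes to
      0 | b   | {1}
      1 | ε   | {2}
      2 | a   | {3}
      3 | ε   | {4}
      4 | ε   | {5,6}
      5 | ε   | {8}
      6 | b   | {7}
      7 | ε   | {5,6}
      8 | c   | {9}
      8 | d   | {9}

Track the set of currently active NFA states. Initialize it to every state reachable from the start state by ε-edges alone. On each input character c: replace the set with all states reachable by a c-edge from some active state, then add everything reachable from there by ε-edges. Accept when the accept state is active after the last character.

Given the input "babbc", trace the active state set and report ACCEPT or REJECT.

Answer: ACCEPT

Steps:
S₀ = ε-closure({0}) = {0}
'b' @ 1: {1,2}
'a' @ 2: {3,4,5,6,8}
'b' @ 3: {5,6,7,8}
'b' @ 4: {5,6,7,8}
'c' @ 5: {9}  (accept∈set)
after full input: {9}  (accept=9 in)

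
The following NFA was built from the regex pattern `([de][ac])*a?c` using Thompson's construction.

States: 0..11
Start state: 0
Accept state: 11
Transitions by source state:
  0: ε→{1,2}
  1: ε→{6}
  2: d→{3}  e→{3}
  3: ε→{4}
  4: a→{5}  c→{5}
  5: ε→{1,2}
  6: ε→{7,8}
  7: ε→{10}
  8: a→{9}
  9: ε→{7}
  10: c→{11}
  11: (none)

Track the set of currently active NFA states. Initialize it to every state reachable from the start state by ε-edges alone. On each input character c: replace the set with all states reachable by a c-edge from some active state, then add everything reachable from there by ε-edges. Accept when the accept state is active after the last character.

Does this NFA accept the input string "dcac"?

Answer: ACCEPT

Derivation:
initial (ε-close {0}): {0,1,2,6,7,8,10}
'd' @ 1: {3,4}
'c' @ 2: {1,2,5,6,7,8,10}
'a' @ 3: {7,9,10}
'c' @ 4: {11}  (accept∈set)
end set {11} — state 11 in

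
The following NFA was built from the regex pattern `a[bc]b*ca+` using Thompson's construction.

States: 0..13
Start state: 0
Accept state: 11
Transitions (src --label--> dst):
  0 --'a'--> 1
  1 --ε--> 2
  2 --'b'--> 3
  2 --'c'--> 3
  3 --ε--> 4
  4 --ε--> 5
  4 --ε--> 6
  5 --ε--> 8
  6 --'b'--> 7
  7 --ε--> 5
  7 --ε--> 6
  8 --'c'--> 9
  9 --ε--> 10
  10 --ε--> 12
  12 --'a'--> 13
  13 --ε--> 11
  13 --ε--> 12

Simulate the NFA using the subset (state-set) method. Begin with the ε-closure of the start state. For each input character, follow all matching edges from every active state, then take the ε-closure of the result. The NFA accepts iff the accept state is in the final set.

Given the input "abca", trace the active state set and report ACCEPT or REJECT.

S₀ = ε-closure({0}) = {0}
'a' @ 1: {1,2}
'b' @ 2: {3,4,5,6,8}
'c' @ 3: {9,10,12}
'a' @ 4: {11,12,13}  ✓accept
final: {11,12,13}; accept 11 in set

Answer: ACCEPT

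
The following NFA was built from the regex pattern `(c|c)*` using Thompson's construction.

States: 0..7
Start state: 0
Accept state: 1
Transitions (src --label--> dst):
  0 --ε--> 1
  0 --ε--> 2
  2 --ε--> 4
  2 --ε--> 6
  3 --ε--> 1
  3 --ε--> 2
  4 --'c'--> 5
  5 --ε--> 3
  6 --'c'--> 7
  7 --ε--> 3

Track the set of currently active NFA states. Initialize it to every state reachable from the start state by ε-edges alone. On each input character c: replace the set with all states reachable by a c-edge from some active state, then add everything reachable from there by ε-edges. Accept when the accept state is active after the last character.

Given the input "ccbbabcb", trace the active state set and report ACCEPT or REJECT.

Answer: REJECT

Derivation:
initial (ε-close {0}): {0,1,2,4,6}
'c' @ 1: {1,2,3,4,5,6,7}  (accept∈set)
'c' @ 2: {1,2,3,4,5,6,7}  (accept∈set)
'b' @ 3: {}  — dead — no transitions
rest 'babcb' ignored (set empty)
end set {} — state 1 not in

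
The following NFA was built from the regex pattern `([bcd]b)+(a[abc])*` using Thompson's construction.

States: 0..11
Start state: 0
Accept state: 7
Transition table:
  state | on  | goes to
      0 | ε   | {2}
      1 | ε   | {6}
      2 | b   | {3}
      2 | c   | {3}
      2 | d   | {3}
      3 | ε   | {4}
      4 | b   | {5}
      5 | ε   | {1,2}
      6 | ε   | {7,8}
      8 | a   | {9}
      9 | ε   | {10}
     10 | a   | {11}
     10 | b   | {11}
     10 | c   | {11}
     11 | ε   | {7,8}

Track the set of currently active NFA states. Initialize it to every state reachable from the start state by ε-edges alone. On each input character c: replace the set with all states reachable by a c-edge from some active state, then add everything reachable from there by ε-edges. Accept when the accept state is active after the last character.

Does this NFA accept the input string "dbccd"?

S₀ = ε-closure({0}) = {0,2}
'd' @ 1: {3,4}
'b' @ 2: {1,2,5,6,7,8}  [accepting]
'c' @ 3: {3,4}
'c' @ 4: {}  — dead — no transitions
rest 'd' ignored (set empty)
end set {} — state 7 not in

Answer: REJECT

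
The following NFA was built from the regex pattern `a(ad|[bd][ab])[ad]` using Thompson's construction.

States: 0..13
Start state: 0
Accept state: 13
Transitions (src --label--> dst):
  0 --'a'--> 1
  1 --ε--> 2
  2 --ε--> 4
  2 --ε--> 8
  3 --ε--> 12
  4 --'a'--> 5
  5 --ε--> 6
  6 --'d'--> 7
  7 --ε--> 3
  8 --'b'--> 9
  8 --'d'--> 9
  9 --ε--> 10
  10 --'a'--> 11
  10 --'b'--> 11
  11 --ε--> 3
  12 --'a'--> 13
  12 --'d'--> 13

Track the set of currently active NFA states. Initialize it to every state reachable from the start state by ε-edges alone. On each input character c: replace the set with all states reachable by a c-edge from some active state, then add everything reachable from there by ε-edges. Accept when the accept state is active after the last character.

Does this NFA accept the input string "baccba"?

Answer: REJECT

Trace:
initial (ε-close {0}): {0}
'b' @ 1: {}  — dead — no transitions
rest 'accba' ignored (set empty)
after full input: {}  (accept=13 not in)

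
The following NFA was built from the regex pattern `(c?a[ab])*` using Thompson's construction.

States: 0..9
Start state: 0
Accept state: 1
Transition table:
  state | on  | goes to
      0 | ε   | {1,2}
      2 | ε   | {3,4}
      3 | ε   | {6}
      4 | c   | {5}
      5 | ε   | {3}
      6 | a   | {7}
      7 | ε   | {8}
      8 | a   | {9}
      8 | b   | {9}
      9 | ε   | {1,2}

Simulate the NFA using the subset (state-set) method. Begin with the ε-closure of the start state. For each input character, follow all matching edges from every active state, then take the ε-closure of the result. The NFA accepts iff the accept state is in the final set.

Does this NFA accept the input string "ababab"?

start: ε-closure({0}) = {0,1,2,3,4,6}
'a' @ 1: {7,8}
'b' @ 2: {1,2,3,4,6,9}  [accepting]
'a' @ 3: {7,8}
'b' @ 4: {1,2,3,4,6,9}  [accepting]
'a' @ 5: {7,8}
'b' @ 6: {1,2,3,4,6,9}  [accepting]
final: {1,2,3,4,6,9}; accept 1 in set

Answer: ACCEPT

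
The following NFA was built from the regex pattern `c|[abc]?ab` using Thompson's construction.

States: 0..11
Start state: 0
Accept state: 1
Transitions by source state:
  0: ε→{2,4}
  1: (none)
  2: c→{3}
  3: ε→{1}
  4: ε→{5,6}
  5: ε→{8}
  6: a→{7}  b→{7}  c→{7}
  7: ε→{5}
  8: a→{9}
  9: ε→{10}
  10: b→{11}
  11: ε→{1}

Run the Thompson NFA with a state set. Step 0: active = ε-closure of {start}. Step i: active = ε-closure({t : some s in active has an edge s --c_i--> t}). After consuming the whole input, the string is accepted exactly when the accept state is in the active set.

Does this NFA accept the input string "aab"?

Answer: ACCEPT

Steps:
S₀ = ε-closure({0}) = {0,2,4,5,6,8}
'a' @ 1: {5,7,8,9,10}
'a' @ 2: {9,10}
'b' @ 3: {1,11}  (accept∈set)
after full input: {1,11}  (accept=1 in)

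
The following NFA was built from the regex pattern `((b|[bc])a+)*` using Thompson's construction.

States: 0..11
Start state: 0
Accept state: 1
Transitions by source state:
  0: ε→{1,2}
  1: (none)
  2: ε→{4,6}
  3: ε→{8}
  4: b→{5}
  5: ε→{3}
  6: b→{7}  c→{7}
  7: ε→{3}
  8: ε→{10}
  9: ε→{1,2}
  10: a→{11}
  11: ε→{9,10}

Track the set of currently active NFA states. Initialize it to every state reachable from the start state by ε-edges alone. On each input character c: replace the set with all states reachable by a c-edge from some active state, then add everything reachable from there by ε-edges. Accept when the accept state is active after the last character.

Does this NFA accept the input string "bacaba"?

S₀ = ε-closure({0}) = {0,1,2,4,6}
'b' @ 1: {3,5,7,8,10}
'a' @ 2: {1,2,4,6,9,10,11}  (accept∈set)
'c' @ 3: {3,7,8,10}
'a' @ 4: {1,2,4,6,9,10,11}  (accept∈set)
'b' @ 5: {3,5,7,8,10}
'a' @ 6: {1,2,4,6,9,10,11}  (accept∈set)
final: {1,2,4,6,9,10,11}; accept 1 in set

Answer: ACCEPT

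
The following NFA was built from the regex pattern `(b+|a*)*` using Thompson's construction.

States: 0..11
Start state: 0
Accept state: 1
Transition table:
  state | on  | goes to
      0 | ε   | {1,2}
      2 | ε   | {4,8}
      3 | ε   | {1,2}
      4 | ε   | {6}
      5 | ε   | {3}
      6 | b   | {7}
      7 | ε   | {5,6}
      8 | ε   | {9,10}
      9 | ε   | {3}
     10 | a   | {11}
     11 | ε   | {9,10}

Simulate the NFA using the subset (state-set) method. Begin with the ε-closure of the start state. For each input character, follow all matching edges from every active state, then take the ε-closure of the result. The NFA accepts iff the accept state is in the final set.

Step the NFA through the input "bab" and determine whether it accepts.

Answer: ACCEPT

Steps:
initial (ε-close {0}): {0,1,2,3,4,6,8,9,10}
'b' @ 1: {1,2,3,4,5,6,7,8,9,10}  [accepting]
'a' @ 2: {1,2,3,4,6,8,9,10,11}  [accepting]
'b' @ 3: {1,2,3,4,5,6,7,8,9,10}  [accepting]
after full input: {1,2,3,4,5,6,7,8,9,10}  (accept=1 in)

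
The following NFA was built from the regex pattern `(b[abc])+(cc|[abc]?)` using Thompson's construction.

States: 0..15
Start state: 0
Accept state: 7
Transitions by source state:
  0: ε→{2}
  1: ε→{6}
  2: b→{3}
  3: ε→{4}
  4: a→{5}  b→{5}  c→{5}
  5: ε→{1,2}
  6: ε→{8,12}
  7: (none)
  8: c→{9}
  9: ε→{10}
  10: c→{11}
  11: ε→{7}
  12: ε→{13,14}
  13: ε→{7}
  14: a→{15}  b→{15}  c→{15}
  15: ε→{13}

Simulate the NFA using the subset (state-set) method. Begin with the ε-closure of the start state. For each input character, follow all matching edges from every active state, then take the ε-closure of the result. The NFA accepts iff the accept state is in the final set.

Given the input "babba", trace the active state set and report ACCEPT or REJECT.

Answer: ACCEPT

Derivation:
start: ε-closure({0}) = {0,2}
'b' @ 1: {3,4}
'a' @ 2: {1,2,5,6,7,8,12,13,14}  [accepting]
'b' @ 3: {3,4,7,13,15}  [accepting]
'b' @ 4: {1,2,5,6,7,8,12,13,14}  [accepting]
'a' @ 5: {7,13,15}  [accepting]
after full input: {7,13,15}  (accept=7 in)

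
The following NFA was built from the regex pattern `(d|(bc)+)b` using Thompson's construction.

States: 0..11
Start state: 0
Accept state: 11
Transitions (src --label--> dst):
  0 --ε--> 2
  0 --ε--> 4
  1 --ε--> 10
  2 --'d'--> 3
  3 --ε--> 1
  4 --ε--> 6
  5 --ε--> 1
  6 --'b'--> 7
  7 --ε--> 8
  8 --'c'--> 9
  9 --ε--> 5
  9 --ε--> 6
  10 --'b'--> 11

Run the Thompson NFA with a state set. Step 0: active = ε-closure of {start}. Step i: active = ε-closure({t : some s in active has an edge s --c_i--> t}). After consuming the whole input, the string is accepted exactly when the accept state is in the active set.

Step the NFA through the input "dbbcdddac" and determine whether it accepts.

S₀ = ε-closure({0}) = {0,2,4,6}
'd' @ 1: {1,3,10}
'b' @ 2: {11}  ✓accept
'b' @ 3: {}  — no active states
rest 'cdddac' ignored (set empty)
after full input: {}  (accept=11 not in)

Answer: REJECT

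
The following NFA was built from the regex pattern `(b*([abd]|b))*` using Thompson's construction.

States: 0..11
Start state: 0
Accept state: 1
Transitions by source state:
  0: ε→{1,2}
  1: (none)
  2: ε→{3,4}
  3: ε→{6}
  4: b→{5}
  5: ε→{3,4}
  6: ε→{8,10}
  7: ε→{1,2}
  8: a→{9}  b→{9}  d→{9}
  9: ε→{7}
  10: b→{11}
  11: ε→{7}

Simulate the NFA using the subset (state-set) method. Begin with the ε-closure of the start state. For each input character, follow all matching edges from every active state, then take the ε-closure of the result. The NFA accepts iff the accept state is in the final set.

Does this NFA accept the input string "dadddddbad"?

Answer: ACCEPT

Steps:
start: ε-closure({0}) = {0,1,2,3,4,6,8,10}
'd' @ 1: {1,2,3,4,6,7,8,9,10}  ✓accept
'a' @ 2: {1,2,3,4,6,7,8,9,10}  ✓accept
'd' @ 3: {1,2,3,4,6,7,8,9,10}  ✓accept
'd' @ 4: {1,2,3,4,6,7,8,9,10}  ✓accept
'd' @ 5: {1,2,3,4,6,7,8,9,10}  ✓accept
'd' @ 6: {1,2,3,4,6,7,8,9,10}  ✓accept
'd' @ 7: {1,2,3,4,6,7,8,9,10}  ✓accept
'b' @ 8: {1,2,3,4,5,6,7,8,9,10,11}  ✓accept
'a' @ 9: {1,2,3,4,6,7,8,9,10}  ✓accept
'd' @ 10: {1,2,3,4,6,7,8,9,10}  ✓accept
final: {1,2,3,4,6,7,8,9,10}; accept 1 in set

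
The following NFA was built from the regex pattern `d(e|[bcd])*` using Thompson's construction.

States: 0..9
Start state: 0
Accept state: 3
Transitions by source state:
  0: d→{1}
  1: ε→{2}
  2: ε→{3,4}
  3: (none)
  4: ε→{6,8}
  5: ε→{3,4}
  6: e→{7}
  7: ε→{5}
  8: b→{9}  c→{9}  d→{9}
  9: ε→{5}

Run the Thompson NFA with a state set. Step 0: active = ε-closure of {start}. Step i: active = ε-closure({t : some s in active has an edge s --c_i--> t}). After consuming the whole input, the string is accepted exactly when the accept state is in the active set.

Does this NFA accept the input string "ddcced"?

Answer: ACCEPT

Derivation:
start: ε-closure({0}) = {0}
'd' @ 1: {1,2,3,4,6,8}  [accepting]
'd' @ 2: {3,4,5,6,8,9}  [accepting]
'c' @ 3: {3,4,5,6,8,9}  [accepting]
'c' @ 4: {3,4,5,6,8,9}  [accepting]
'e' @ 5: {3,4,5,6,7,8}  [accepting]
'd' @ 6: {3,4,5,6,8,9}  [accepting]
final: {3,4,5,6,8,9}; accept 3 in set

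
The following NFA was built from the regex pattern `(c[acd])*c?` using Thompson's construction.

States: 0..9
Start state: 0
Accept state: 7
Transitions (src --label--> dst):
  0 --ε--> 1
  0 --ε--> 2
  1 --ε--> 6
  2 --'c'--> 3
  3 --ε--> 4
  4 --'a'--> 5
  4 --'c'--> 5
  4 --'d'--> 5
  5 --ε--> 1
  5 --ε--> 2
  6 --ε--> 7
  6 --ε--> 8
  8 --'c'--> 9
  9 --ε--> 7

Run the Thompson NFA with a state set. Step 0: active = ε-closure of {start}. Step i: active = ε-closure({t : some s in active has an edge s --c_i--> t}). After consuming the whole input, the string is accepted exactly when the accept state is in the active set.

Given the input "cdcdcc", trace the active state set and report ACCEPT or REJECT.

start: ε-closure({0}) = {0,1,2,6,7,8}
'c' @ 1: {3,4,7,9}  [accepting]
'd' @ 2: {1,2,5,6,7,8}  [accepting]
'c' @ 3: {3,4,7,9}  [accepting]
'd' @ 4: {1,2,5,6,7,8}  [accepting]
'c' @ 5: {3,4,7,9}  [accepting]
'c' @ 6: {1,2,5,6,7,8}  [accepting]
final: {1,2,5,6,7,8}; accept 7 in set

Answer: ACCEPT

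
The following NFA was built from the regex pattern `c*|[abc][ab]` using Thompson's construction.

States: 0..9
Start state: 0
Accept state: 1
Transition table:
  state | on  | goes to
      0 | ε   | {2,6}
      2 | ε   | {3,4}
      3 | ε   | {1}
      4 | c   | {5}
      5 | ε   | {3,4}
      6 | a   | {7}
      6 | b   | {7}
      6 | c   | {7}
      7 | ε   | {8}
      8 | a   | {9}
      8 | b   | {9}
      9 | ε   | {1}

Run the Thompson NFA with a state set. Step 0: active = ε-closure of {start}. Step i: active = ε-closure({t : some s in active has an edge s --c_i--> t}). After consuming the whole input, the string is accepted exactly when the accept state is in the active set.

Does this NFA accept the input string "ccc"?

Answer: ACCEPT

Steps:
initial (ε-close {0}): {0,1,2,3,4,6}
'c' @ 1: {1,3,4,5,7,8}  ✓accept
'c' @ 2: {1,3,4,5}  ✓accept
'c' @ 3: {1,3,4,5}  ✓accept
after full input: {1,3,4,5}  (accept=1 in)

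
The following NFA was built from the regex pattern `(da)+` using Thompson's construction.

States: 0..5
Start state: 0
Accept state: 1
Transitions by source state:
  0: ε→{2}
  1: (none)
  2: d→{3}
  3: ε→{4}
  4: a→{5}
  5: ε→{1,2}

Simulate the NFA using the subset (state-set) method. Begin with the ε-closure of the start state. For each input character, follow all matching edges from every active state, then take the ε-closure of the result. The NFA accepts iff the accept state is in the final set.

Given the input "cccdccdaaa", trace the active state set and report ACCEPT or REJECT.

Answer: REJECT

Derivation:
S₀ = ε-closure({0}) = {0,2}
'c' @ 1: {}  — state set empty
rest 'ccdccdaaa' ignored (set empty)
final: {}; accept 1 not in set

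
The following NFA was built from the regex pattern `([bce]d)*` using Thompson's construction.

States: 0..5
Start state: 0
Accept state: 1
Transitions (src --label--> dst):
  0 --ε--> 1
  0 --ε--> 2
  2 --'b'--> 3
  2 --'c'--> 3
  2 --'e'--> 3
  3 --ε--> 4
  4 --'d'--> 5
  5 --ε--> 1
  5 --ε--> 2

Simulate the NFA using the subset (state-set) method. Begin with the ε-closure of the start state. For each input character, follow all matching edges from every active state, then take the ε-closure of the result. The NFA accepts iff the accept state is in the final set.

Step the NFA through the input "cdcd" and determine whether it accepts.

start: ε-closure({0}) = {0,1,2}
'c' @ 1: {3,4}
'd' @ 2: {1,2,5}  ✓accept
'c' @ 3: {3,4}
'd' @ 4: {1,2,5}  ✓accept
after full input: {1,2,5}  (accept=1 in)

Answer: ACCEPT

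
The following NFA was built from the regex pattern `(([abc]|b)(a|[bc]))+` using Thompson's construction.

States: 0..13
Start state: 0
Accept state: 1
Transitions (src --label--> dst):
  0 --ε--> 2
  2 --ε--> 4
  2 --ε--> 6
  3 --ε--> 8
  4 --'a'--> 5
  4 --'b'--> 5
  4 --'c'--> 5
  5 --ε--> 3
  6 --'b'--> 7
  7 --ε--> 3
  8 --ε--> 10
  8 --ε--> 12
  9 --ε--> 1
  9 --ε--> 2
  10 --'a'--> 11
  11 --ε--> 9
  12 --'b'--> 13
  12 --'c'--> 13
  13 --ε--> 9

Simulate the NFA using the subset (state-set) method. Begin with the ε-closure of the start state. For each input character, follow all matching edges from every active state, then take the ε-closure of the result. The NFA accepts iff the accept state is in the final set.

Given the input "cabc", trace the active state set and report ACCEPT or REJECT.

start: ε-closure({0}) = {0,2,4,6}
'c' @ 1: {3,5,8,10,12}
'a' @ 2: {1,2,4,6,9,11}  ✓accept
'b' @ 3: {3,5,7,8,10,12}
'c' @ 4: {1,2,4,6,9,13}  ✓accept
final: {1,2,4,6,9,13}; accept 1 in set

Answer: ACCEPT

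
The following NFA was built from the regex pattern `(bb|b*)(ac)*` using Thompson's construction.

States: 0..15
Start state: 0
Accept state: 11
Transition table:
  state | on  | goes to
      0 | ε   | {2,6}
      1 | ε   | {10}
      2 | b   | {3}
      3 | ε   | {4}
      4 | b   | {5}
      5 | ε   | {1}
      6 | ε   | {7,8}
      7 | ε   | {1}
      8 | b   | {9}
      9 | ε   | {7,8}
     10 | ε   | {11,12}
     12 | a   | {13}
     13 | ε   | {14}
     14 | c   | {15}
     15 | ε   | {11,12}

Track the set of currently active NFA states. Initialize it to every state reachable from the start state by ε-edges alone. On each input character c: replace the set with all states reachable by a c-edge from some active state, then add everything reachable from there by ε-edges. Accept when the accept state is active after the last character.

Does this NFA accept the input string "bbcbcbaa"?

start: ε-closure({0}) = {0,1,2,6,7,8,10,11,12}
'b' @ 1: {1,3,4,7,8,9,10,11,12}  ✓accept
'b' @ 2: {1,5,7,8,9,10,11,12}  ✓accept
'c' @ 3: {}  — no active states
rest 'bcbaa' ignored (set empty)
end set {} — state 11 not in

Answer: REJECT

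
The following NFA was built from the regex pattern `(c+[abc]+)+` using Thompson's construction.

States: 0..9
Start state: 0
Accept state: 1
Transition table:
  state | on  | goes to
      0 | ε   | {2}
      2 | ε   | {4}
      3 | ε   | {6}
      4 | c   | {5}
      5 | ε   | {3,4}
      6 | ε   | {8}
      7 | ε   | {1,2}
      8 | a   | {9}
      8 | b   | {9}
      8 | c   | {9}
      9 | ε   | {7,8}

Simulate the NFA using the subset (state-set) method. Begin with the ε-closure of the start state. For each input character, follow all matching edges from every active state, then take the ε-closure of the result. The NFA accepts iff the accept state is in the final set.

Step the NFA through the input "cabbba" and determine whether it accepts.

Answer: ACCEPT

Steps:
S₀ = ε-closure({0}) = {0,2,4}
'c' @ 1: {3,4,5,6,8}
'a' @ 2: {1,2,4,7,8,9}  [accepting]
'b' @ 3: {1,2,4,7,8,9}  [accepting]
'b' @ 4: {1,2,4,7,8,9}  [accepting]
'b' @ 5: {1,2,4,7,8,9}  [accepting]
'a' @ 6: {1,2,4,7,8,9}  [accepting]
after full input: {1,2,4,7,8,9}  (accept=1 in)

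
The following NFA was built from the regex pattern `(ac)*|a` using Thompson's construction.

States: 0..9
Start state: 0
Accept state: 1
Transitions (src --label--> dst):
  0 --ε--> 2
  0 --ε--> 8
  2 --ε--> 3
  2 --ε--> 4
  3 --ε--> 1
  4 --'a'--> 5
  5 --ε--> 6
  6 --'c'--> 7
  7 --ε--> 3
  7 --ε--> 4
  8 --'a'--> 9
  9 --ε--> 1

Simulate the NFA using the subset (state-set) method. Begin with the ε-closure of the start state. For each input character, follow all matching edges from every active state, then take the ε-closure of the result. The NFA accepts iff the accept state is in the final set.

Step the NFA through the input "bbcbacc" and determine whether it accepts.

Answer: REJECT

Derivation:
start: ε-closure({0}) = {0,1,2,3,4,8}
'b' @ 1: {}  — state set empty
rest 'bcbacc' ignored (set empty)
after full input: {}  (accept=1 not in)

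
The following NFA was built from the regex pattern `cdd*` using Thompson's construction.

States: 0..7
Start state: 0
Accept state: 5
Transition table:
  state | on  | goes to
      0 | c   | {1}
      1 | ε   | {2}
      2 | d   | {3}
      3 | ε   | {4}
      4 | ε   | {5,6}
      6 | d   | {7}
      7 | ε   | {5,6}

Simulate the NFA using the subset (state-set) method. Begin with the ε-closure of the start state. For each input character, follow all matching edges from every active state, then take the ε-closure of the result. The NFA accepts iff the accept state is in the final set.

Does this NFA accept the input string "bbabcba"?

Answer: REJECT

Derivation:
start: ε-closure({0}) = {0}
'b' @ 1: {}  — dead — no transitions
rest 'babcba' ignored (set empty)
after full input: {}  (accept=5 not in)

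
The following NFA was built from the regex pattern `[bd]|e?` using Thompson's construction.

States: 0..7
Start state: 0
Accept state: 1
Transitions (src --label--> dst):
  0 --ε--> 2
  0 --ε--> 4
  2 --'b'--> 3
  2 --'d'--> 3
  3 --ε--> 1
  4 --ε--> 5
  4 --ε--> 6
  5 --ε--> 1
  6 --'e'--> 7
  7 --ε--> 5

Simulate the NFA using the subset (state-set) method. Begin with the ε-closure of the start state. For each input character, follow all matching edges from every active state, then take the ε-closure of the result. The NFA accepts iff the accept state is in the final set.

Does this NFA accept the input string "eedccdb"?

initial (ε-close {0}): {0,1,2,4,5,6}
'e' @ 1: {1,5,7}  (accept∈set)
'e' @ 2: {}  — state set empty
rest 'dccdb' ignored (set empty)
end set {} — state 1 not in

Answer: REJECT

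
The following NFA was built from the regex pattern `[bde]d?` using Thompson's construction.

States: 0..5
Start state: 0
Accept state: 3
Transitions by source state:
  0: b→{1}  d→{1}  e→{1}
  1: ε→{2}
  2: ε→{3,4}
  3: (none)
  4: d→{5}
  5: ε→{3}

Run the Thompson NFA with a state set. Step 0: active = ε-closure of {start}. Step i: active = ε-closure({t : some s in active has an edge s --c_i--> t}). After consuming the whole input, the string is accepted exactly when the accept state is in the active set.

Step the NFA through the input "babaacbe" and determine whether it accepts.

Answer: REJECT

Steps:
initial (ε-close {0}): {0}
'b' @ 1: {1,2,3,4}  (accept∈set)
'a' @ 2: {}  — dead — no transitions
rest 'baacbe' ignored (set empty)
final: {}; accept 3 not in set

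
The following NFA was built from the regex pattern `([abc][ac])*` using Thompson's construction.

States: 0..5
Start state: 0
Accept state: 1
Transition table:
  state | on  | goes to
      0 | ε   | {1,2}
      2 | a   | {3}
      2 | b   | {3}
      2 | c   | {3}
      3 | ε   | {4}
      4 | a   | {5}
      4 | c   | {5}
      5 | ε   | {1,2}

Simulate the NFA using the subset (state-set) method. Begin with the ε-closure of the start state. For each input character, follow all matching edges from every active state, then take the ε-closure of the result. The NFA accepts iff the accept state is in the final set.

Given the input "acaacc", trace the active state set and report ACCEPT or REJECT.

S₀ = ε-closure({0}) = {0,1,2}
'a' @ 1: {3,4}
'c' @ 2: {1,2,5}  [accepting]
'a' @ 3: {3,4}
'a' @ 4: {1,2,5}  [accepting]
'c' @ 5: {3,4}
'c' @ 6: {1,2,5}  [accepting]
end set {1,2,5} — state 1 in

Answer: ACCEPT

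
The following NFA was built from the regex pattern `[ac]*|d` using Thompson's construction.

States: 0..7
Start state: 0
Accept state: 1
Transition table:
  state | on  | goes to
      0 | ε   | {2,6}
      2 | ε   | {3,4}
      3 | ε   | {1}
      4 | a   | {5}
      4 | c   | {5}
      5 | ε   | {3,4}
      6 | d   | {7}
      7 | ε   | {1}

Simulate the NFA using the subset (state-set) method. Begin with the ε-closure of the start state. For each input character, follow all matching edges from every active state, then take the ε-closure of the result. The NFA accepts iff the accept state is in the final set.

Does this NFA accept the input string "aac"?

initial (ε-close {0}): {0,1,2,3,4,6}
'a' @ 1: {1,3,4,5}  ✓accept
'a' @ 2: {1,3,4,5}  ✓accept
'c' @ 3: {1,3,4,5}  ✓accept
after full input: {1,3,4,5}  (accept=1 in)

Answer: ACCEPT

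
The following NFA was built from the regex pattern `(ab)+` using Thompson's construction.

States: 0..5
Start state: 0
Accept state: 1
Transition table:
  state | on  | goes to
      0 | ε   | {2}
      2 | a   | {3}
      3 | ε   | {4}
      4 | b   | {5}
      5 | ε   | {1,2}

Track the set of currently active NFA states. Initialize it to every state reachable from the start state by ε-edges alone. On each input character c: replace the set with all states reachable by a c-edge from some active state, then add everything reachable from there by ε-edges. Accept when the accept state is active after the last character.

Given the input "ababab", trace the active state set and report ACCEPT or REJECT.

Answer: ACCEPT

Trace:
initial (ε-close {0}): {0,2}
'a' @ 1: {3,4}
'b' @ 2: {1,2,5}  (accept∈set)
'a' @ 3: {3,4}
'b' @ 4: {1,2,5}  (accept∈set)
'a' @ 5: {3,4}
'b' @ 6: {1,2,5}  (accept∈set)
after full input: {1,2,5}  (accept=1 in)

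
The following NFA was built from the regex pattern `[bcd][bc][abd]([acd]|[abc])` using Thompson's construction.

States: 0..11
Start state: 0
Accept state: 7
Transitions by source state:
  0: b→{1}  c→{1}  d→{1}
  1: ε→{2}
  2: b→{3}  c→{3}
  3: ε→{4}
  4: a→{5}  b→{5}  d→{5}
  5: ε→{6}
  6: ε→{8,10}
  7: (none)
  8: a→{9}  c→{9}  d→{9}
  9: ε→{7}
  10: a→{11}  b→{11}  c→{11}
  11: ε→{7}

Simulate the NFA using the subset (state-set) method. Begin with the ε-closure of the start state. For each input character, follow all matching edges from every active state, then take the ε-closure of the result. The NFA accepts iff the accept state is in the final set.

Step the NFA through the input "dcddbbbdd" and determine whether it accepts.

Answer: REJECT

Trace:
initial (ε-close {0}): {0}
'd' @ 1: {1,2}
'c' @ 2: {3,4}
'd' @ 3: {5,6,8,10}
'd' @ 4: {7,9}  ✓accept
'b' @ 5: {}  — no active states
rest 'bbdd' ignored (set empty)
end set {} — state 7 not in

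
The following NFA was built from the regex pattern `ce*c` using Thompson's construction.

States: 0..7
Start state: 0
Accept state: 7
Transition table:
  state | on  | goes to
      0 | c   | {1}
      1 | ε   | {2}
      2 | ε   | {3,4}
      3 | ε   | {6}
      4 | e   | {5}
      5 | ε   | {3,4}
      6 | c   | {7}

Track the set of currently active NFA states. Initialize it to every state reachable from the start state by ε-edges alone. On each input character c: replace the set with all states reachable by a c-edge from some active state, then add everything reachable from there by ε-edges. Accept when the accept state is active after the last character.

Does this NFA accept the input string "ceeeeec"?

initial (ε-close {0}): {0}
'c' @ 1: {1,2,3,4,6}
'e' @ 2: {3,4,5,6}
'e' @ 3: {3,4,5,6}
'e' @ 4: {3,4,5,6}
'e' @ 5: {3,4,5,6}
'e' @ 6: {3,4,5,6}
'c' @ 7: {7}  ✓accept
end set {7} — state 7 in

Answer: ACCEPT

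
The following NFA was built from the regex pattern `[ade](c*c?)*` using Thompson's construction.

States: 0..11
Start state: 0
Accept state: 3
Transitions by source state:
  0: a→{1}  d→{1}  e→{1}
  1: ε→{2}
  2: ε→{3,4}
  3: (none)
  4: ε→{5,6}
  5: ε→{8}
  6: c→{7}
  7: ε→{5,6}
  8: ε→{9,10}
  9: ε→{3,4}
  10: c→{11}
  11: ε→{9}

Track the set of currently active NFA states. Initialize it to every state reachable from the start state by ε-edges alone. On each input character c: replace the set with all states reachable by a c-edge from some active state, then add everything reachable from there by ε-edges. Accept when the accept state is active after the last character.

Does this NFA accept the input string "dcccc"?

Answer: ACCEPT

Steps:
initial (ε-close {0}): {0}
'd' @ 1: {1,2,3,4,5,6,8,9,10}  [accepting]
'c' @ 2: {3,4,5,6,7,8,9,10,11}  [accepting]
'c' @ 3: {3,4,5,6,7,8,9,10,11}  [accepting]
'c' @ 4: {3,4,5,6,7,8,9,10,11}  [accepting]
'c' @ 5: {3,4,5,6,7,8,9,10,11}  [accepting]
after full input: {3,4,5,6,7,8,9,10,11}  (accept=3 in)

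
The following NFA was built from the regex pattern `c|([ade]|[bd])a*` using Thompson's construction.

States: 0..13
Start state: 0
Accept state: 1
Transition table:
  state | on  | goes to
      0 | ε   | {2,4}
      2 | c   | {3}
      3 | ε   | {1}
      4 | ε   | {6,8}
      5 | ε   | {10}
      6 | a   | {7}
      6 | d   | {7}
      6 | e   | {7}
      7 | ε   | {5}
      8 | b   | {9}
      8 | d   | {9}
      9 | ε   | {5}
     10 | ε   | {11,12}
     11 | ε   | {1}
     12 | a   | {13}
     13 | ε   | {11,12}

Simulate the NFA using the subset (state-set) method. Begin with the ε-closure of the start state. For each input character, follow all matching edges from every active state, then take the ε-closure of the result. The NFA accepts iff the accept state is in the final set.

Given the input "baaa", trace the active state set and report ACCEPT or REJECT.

Answer: ACCEPT

Derivation:
initial (ε-close {0}): {0,2,4,6,8}
'b' @ 1: {1,5,9,10,11,12}  ✓accept
'a' @ 2: {1,11,12,13}  ✓accept
'a' @ 3: {1,11,12,13}  ✓accept
'a' @ 4: {1,11,12,13}  ✓accept
final: {1,11,12,13}; accept 1 in set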